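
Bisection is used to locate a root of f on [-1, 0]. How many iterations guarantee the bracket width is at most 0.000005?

18

Width after n steps is 1/2^n. Need 2^n ≥ 1/0.000005 = 200000.
2^17 = 131072 < 200000 ≤ 2^18 = 262144, so n = 18.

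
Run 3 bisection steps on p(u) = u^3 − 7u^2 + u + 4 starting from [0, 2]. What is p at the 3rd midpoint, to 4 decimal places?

m = 1, p(m) = -1 (−); new bracket [0, 1]
m = 0.5, p(m) = 2.875 (+); new bracket [0.5, 1]
m = 0.75, p(m) = 1.234375 (+); new bracket [0.75, 1]

1.2344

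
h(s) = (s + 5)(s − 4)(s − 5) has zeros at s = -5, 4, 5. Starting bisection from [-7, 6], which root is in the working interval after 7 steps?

midpoint -0.5: h = 111.375 > 0 → [-7, -0.5]
midpoint -3.75: h = 84.765625 > 0 → [-7, -3.75]
midpoint -5.375: h = -36.474609 < 0 → [-5.375, -3.75]
midpoint -4.5625: h = 35.822 > 0 → [-5.375, -4.5625]
midpoint -4.96875: h = 2.794 > 0 → [-5.375, -4.96875]
midpoint -5.171875: h = -16.0351 < 0 → [-5.171875, -4.96875]
midpoint -5.0703125: h = -6.4224 < 0 → [-5.0703125, -4.96875]

-5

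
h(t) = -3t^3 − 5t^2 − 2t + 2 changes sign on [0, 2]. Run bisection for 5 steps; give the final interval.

h(1) = -8 < 0, so the root lies in [0, 1]
h(0.5) = -0.625 < 0, so the root lies in [0, 0.5]
h(0.25) = 1.140625 > 0, so the root lies in [0.25, 0.5]
h(0.375) = 0.3887 > 0, so the root lies in [0.375, 0.5]
h(0.4375) = -0.0833 < 0, so the root lies in [0.375, 0.4375]

[0.375, 0.4375]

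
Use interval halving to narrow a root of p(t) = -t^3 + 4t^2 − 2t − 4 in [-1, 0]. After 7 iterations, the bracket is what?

[-0.734375, -0.7265625]

midpoint -0.5: p = -1.875 < 0 → [-1, -0.5]
midpoint -0.75: p = 0.171875 > 0 → [-0.75, -0.5]
midpoint -0.625: p = -0.943359 < 0 → [-0.75, -0.625]
midpoint -0.6875: p = -0.4094 < 0 → [-0.75, -0.6875]
midpoint -0.71875: p = -0.1248 < 0 → [-0.75, -0.71875]
midpoint -0.734375: p = 0.022 > 0 → [-0.734375, -0.71875]
midpoint -0.7265625: p = -0.0518 < 0 → [-0.734375, -0.7265625]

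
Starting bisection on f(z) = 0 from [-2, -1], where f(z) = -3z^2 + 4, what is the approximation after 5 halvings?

-1.15625

m = -1.5, f(m) = -2.75 (−); new bracket [-1.5, -1]
m = -1.25, f(m) = -0.6875 (−); new bracket [-1.25, -1]
m = -1.125, f(m) = 0.203125 (+); new bracket [-1.25, -1.125]
m = -1.1875, f(m) = -0.2305 (−); new bracket [-1.1875, -1.125]
m = -1.15625, f(m) = -0.0107 (−); new bracket [-1.15625, -1.125]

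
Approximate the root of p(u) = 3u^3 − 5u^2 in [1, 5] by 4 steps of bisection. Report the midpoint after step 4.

1.75

u = 3 gives p = 36, positive; keep [1, 3]
u = 2 gives p = 4, positive; keep [1, 2]
u = 1.5 gives p = -1.125, negative; keep [1.5, 2]
u = 1.75 gives p = 0.7656, positive; keep [1.5, 1.75]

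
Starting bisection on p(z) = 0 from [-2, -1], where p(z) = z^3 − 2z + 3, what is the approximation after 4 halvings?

-1.9375

p(-1.5) = 2.625 > 0, so the root lies in [-2, -1.5]
p(-1.75) = 1.140625 > 0, so the root lies in [-2, -1.75]
p(-1.875) = 0.158203 > 0, so the root lies in [-2, -1.875]
p(-1.9375) = -0.3982 < 0, so the root lies in [-1.9375, -1.875]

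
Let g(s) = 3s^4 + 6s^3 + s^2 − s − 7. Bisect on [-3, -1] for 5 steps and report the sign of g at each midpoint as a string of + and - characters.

g(-2) = -1 < 0, so the root lies in [-3, -2]
g(-2.5) = 25.1875 > 0, so the root lies in [-2.5, -2]
g(-2.25) = 8.855469 > 0, so the root lies in [-2.25, -2]
g(-2.125) = 3.239 > 0, so the root lies in [-2.125, -2]
g(-2.0625) = 0.9615 > 0, so the root lies in [-2.0625, -2]

-++++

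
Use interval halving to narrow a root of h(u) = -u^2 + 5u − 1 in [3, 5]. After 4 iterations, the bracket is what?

u = 4 gives h = 3, positive; keep [4, 5]
u = 4.5 gives h = 1.25, positive; keep [4.5, 5]
u = 4.75 gives h = 0.1875, positive; keep [4.75, 5]
u = 4.875 gives h = -0.3906, negative; keep [4.75, 4.875]

[4.75, 4.875]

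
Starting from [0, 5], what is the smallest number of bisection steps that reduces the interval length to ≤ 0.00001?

19

Width after n steps is 5/2^n. Need 2^n ≥ 5/0.00001 = 500000.
2^18 = 262144 < 500000 ≤ 2^19 = 524288, so n = 19.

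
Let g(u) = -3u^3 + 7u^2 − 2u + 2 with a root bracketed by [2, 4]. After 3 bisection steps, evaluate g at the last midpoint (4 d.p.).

-1.2344

g(3) = -22 < 0, so the root lies in [2, 3]
g(2.5) = -6.125 < 0, so the root lies in [2, 2.5]
g(2.25) = -1.234375 < 0, so the root lies in [2, 2.25]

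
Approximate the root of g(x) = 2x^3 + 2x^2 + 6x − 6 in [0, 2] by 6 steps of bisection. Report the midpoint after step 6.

midpoint 1: g = 4 > 0 → [0, 1]
midpoint 0.5: g = -2.25 < 0 → [0.5, 1]
midpoint 0.75: g = 0.46875 > 0 → [0.5, 0.75]
midpoint 0.625: g = -0.9805 < 0 → [0.625, 0.75]
midpoint 0.6875: g = -0.2798 < 0 → [0.6875, 0.75]
midpoint 0.71875: g = 0.0883 > 0 → [0.6875, 0.71875]

0.71875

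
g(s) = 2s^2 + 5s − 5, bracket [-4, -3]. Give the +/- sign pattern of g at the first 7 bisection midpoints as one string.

+-++++-

m = -3.5, g(m) = 2 (+); new bracket [-3.5, -3]
m = -3.25, g(m) = -0.125 (−); new bracket [-3.5, -3.25]
m = -3.375, g(m) = 0.90625 (+); new bracket [-3.375, -3.25]
m = -3.3125, g(m) = 0.3828 (+); new bracket [-3.3125, -3.25]
m = -3.28125, g(m) = 0.127 (+); new bracket [-3.28125, -3.25]
m = -3.265625, g(m) = 0.0005 (+); new bracket [-3.265625, -3.25]
m = -3.2578125, g(m) = -0.0624 (−); new bracket [-3.265625, -3.2578125]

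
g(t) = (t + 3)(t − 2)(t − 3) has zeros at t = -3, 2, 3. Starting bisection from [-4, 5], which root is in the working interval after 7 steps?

midpoint 0.5: g = 13.125 > 0 → [-4, 0.5]
midpoint -1.75: g = 22.265625 > 0 → [-4, -1.75]
midpoint -2.875: g = 3.580078 > 0 → [-4, -2.875]
midpoint -3.4375: g = -15.3142 < 0 → [-3.4375, -2.875]
midpoint -3.15625: g = -4.9599 < 0 → [-3.15625, -2.875]
midpoint -3.015625: g = -0.4714 < 0 → [-3.015625, -2.875]
midpoint -2.9453125: g = 1.6079 > 0 → [-3.015625, -2.9453125]

-3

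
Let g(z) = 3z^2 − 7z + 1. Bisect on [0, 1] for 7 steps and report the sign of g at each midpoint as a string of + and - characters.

g(0.5) = -1.75 < 0, so the root lies in [0, 0.5]
g(0.25) = -0.5625 < 0, so the root lies in [0, 0.25]
g(0.125) = 0.171875 > 0, so the root lies in [0.125, 0.25]
g(0.1875) = -0.207 < 0, so the root lies in [0.125, 0.1875]
g(0.15625) = -0.0205 < 0, so the root lies in [0.125, 0.15625]
g(0.140625) = 0.075 > 0, so the root lies in [0.140625, 0.15625]
g(0.1484375) = 0.027 > 0, so the root lies in [0.1484375, 0.15625]

--+--++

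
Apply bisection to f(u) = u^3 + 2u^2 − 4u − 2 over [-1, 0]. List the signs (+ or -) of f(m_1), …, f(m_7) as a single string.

midpoint -0.5: f = 0.375 > 0 → [-0.5, 0]
midpoint -0.25: f = -0.890625 < 0 → [-0.5, -0.25]
midpoint -0.375: f = -0.271484 < 0 → [-0.5, -0.375]
midpoint -0.4375: f = 0.0491 > 0 → [-0.4375, -0.375]
midpoint -0.40625: f = -0.112 < 0 → [-0.4375, -0.40625]
midpoint -0.421875: f = -0.0316 < 0 → [-0.4375, -0.421875]
midpoint -0.4296875: f = 0.0087 > 0 → [-0.4296875, -0.421875]

+--+--+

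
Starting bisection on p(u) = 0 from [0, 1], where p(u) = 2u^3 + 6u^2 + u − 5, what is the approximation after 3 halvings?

u = 0.5 gives p = -2.75, negative; keep [0.5, 1]
u = 0.75 gives p = -0.03125, negative; keep [0.75, 1]
u = 0.875 gives p = 1.808594, positive; keep [0.75, 0.875]

0.875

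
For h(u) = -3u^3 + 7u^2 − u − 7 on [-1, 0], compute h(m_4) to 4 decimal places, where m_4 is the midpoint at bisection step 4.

0.0427

midpoint -0.5: h = -4.375 < 0 → [-1, -0.5]
midpoint -0.75: h = -1.046875 < 0 → [-1, -0.75]
midpoint -0.875: h = 1.244141 > 0 → [-0.875, -0.75]
midpoint -0.8125: h = 0.0427 > 0 → [-0.8125, -0.75]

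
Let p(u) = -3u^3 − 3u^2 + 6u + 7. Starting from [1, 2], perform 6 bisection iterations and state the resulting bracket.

[1.453125, 1.46875]

midpoint 1.5: p = -0.875 < 0 → [1, 1.5]
midpoint 1.25: p = 3.953125 > 0 → [1.25, 1.5]
midpoint 1.375: p = 1.779297 > 0 → [1.375, 1.5]
midpoint 1.4375: p = 0.5144 > 0 → [1.4375, 1.5]
midpoint 1.46875: p = -0.1645 < 0 → [1.4375, 1.46875]
midpoint 1.453125: p = 0.1789 > 0 → [1.453125, 1.46875]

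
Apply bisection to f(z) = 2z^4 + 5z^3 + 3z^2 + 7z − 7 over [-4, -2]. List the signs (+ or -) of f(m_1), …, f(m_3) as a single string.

f(-3) = 26 > 0, so the root lies in [-3, -2]
f(-2.5) = -5.75 < 0, so the root lies in [-3, -2.5]
f(-2.75) = 6.835938 > 0, so the root lies in [-2.75, -2.5]

+-+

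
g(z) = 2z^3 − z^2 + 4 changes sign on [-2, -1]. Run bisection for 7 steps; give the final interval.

[-1.1171875, -1.109375]

midpoint -1.5: g = -5 < 0 → [-1.5, -1]
midpoint -1.25: g = -1.46875 < 0 → [-1.25, -1]
midpoint -1.125: g = -0.113281 < 0 → [-1.125, -1]
midpoint -1.0625: g = 0.4722 > 0 → [-1.125, -1.0625]
midpoint -1.09375: g = 0.1868 > 0 → [-1.125, -1.09375]
midpoint -1.109375: g = 0.0386 > 0 → [-1.125, -1.109375]
midpoint -1.1171875: g = -0.0368 < 0 → [-1.1171875, -1.109375]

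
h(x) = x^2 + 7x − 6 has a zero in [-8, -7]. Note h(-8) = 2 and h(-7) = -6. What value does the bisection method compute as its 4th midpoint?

-7.8125

x = -7.5 gives h = -2.25, negative; keep [-8, -7.5]
x = -7.75 gives h = -0.1875, negative; keep [-8, -7.75]
x = -7.875 gives h = 0.890625, positive; keep [-7.875, -7.75]
x = -7.8125 gives h = 0.3477, positive; keep [-7.8125, -7.75]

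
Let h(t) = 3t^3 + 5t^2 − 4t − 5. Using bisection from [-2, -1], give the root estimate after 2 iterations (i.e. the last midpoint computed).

-1.75

m = -1.5, h(m) = 2.125 (+); new bracket [-2, -1.5]
m = -1.75, h(m) = 1.234375 (+); new bracket [-2, -1.75]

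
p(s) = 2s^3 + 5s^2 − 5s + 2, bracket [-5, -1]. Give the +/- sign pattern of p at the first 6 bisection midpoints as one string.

s = -3 gives p = 8, positive; keep [-5, -3]
s = -4 gives p = -26, negative; keep [-4, -3]
s = -3.5 gives p = -5, negative; keep [-3.5, -3]
s = -3.25 gives p = 2.4062, positive; keep [-3.5, -3.25]
s = -3.375 gives p = -1.0586, negative; keep [-3.375, -3.25]
s = -3.3125 gives p = 0.7319, positive; keep [-3.375, -3.3125]

+--+-+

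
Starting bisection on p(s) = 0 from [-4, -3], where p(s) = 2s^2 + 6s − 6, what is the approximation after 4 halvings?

midpoint -3.5: p = -2.5 < 0 → [-4, -3.5]
midpoint -3.75: p = -0.375 < 0 → [-4, -3.75]
midpoint -3.875: p = 0.78125 > 0 → [-3.875, -3.75]
midpoint -3.8125: p = 0.1953 > 0 → [-3.8125, -3.75]

-3.8125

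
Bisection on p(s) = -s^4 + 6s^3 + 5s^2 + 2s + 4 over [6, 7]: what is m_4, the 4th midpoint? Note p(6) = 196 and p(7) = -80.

midpoint 6.5: p = 90.9375 > 0 → [6.5, 7]
midpoint 6.75: p = 14.652344 > 0 → [6.75, 7]
midpoint 6.875: p = -30.25415 < 0 → [6.75, 6.875]
midpoint 6.8125: p = -7.2117 < 0 → [6.75, 6.8125]

6.8125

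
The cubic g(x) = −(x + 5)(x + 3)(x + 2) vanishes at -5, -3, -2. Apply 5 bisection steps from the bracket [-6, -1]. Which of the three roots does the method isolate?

-5

m = -3.5, g(m) = -1.125 (−); new bracket [-6, -3.5]
m = -4.75, g(m) = -1.203125 (−); new bracket [-6, -4.75]
m = -5.375, g(m) = 3.005859 (+); new bracket [-5.375, -4.75]
m = -5.0625, g(m) = 0.3948 (+); new bracket [-5.0625, -4.75]
m = -4.90625, g(m) = -0.5194 (−); new bracket [-5.0625, -4.90625]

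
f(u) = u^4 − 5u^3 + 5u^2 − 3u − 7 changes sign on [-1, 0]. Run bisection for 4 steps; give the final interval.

m = -0.5, f(m) = -3.5625 (−); new bracket [-1, -0.5]
m = -0.75, f(m) = 0.488281 (+); new bracket [-0.75, -0.5]
m = -0.625, f(m) = -1.798584 (−); new bracket [-0.75, -0.625]
m = -0.6875, f(m) = -0.7261 (−); new bracket [-0.75, -0.6875]

[-0.75, -0.6875]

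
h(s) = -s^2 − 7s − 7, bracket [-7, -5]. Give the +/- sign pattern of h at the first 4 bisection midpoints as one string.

h(-6) = -1 < 0, so the root lies in [-6, -5]
h(-5.5) = 1.25 > 0, so the root lies in [-6, -5.5]
h(-5.75) = 0.1875 > 0, so the root lies in [-6, -5.75]
h(-5.875) = -0.3906 < 0, so the root lies in [-5.875, -5.75]

-++-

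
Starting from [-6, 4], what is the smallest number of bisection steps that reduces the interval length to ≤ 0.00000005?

Width after n steps is 10/2^n. Need 2^n ≥ 10/0.00000005 = 200000000.
2^27 = 134217728 < 200000000 ≤ 2^28 = 268435456, so n = 28.

28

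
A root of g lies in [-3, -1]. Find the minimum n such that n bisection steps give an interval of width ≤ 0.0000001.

Width after n steps is 2/2^n. Need 2^n ≥ 2/0.0000001 = 20000000.
2^24 = 16777216 < 20000000 ≤ 2^25 = 33554432, so n = 25.

25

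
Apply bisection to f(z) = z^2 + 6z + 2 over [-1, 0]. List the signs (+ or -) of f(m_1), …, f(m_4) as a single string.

m = -0.5, f(m) = -0.75 (−); new bracket [-0.5, 0]
m = -0.25, f(m) = 0.5625 (+); new bracket [-0.5, -0.25]
m = -0.375, f(m) = -0.109375 (−); new bracket [-0.375, -0.25]
m = -0.3125, f(m) = 0.2227 (+); new bracket [-0.375, -0.3125]

-+-+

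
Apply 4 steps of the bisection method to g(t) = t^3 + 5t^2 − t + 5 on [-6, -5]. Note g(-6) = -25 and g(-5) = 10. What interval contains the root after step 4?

[-5.375, -5.3125]

m = -5.5, g(m) = -4.625 (−); new bracket [-5.5, -5]
m = -5.25, g(m) = 3.359375 (+); new bracket [-5.5, -5.25]
m = -5.375, g(m) = -0.458984 (−); new bracket [-5.375, -5.25]
m = -5.3125, g(m) = 1.4929 (+); new bracket [-5.375, -5.3125]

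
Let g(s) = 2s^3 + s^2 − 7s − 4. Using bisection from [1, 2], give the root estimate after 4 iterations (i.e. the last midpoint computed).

1.9375

s = 1.5 gives g = -5.5, negative; keep [1.5, 2]
s = 1.75 gives g = -2.46875, negative; keep [1.75, 2]
s = 1.875 gives g = -0.425781, negative; keep [1.875, 2]
s = 1.9375 gives g = 0.7378, positive; keep [1.875, 1.9375]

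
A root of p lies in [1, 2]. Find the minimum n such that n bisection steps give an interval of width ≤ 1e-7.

24

Width after n steps is 1/2^n. Need 2^n ≥ 1/1e-7 = 10000000.
2^23 = 8388608 < 10000000 ≤ 2^24 = 16777216, so n = 24.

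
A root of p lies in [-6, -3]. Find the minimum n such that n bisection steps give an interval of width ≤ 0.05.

6

Width after n steps is 3/2^n. Need 2^n ≥ 3/0.05 = 60.
2^5 = 32 < 60 ≤ 2^6 = 64, so n = 6.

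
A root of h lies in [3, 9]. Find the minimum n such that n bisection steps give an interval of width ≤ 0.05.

7

Width after n steps is 6/2^n. Need 2^n ≥ 6/0.05 = 120.
2^6 = 64 < 120 ≤ 2^7 = 128, so n = 7.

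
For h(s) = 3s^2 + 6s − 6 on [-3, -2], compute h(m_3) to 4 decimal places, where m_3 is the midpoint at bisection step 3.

-1.0781

midpoint -2.5: h = -2.25 < 0 → [-3, -2.5]
midpoint -2.75: h = 0.1875 > 0 → [-2.75, -2.5]
midpoint -2.625: h = -1.078125 < 0 → [-2.75, -2.625]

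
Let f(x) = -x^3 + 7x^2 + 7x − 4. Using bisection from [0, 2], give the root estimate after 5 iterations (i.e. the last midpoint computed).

x = 1 gives f = 9, positive; keep [0, 1]
x = 0.5 gives f = 1.125, positive; keep [0, 0.5]
x = 0.25 gives f = -1.828125, negative; keep [0.25, 0.5]
x = 0.375 gives f = -0.4434, negative; keep [0.375, 0.5]
x = 0.4375 gives f = 0.3186, positive; keep [0.375, 0.4375]

0.4375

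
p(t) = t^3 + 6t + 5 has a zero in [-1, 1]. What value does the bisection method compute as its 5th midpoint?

-0.8125

t = 0 gives p = 5, positive; keep [-1, 0]
t = -0.5 gives p = 1.875, positive; keep [-1, -0.5]
t = -0.75 gives p = 0.078125, positive; keep [-1, -0.75]
t = -0.875 gives p = -0.9199, negative; keep [-0.875, -0.75]
t = -0.8125 gives p = -0.4114, negative; keep [-0.8125, -0.75]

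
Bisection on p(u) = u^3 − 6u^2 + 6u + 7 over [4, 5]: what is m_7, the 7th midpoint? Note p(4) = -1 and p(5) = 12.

m = 4.5, p(m) = 3.625 (+); new bracket [4, 4.5]
m = 4.25, p(m) = 0.890625 (+); new bracket [4, 4.25]
m = 4.125, p(m) = -0.154297 (−); new bracket [4.125, 4.25]
m = 4.1875, p(m) = 0.3425 (+); new bracket [4.125, 4.1875]
m = 4.15625, p(m) = 0.0878 (+); new bracket [4.125, 4.15625]
m = 4.140625, p(m) = -0.0348 (−); new bracket [4.140625, 4.15625]
m = 4.1484375, p(m) = 0.0261 (+); new bracket [4.140625, 4.1484375]

4.1484375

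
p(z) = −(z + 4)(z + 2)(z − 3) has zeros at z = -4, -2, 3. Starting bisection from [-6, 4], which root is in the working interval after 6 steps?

3

m = -1, p(m) = 12 (+); new bracket [-1, 4]
m = 1.5, p(m) = 28.875 (+); new bracket [1.5, 4]
m = 2.75, p(m) = 8.015625 (+); new bracket [2.75, 4]
m = 3.375, p(m) = -14.8652 (−); new bracket [2.75, 3.375]
m = 3.0625, p(m) = -2.2346 (−); new bracket [2.75, 3.0625]
m = 2.90625, p(m) = 3.1766 (+); new bracket [2.90625, 3.0625]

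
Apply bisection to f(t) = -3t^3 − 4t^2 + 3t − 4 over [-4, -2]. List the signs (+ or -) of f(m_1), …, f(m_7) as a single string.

f(-3) = 32 > 0, so the root lies in [-3, -2]
f(-2.5) = 10.375 > 0, so the root lies in [-2.5, -2]
f(-2.25) = 3.171875 > 0, so the root lies in [-2.25, -2]
f(-2.125) = 0.3496 > 0, so the root lies in [-2.125, -2]
f(-2.0625) = -0.8821 < 0, so the root lies in [-2.125, -2.0625]
f(-2.09375) = -0.2807 < 0, so the root lies in [-2.125, -2.09375]
f(-2.109375) = 0.0308 > 0, so the root lies in [-2.109375, -2.09375]

++++--+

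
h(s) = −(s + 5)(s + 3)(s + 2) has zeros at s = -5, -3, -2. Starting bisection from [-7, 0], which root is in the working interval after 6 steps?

midpoint -3.5: h = -1.125 < 0 → [-7, -3.5]
midpoint -5.25: h = 1.828125 > 0 → [-5.25, -3.5]
midpoint -4.375: h = -2.041016 < 0 → [-5.25, -4.375]
midpoint -4.8125: h = -0.9558 < 0 → [-5.25, -4.8125]
midpoint -5.03125: h = 0.1924 > 0 → [-5.03125, -4.8125]
midpoint -4.921875: h = -0.4387 < 0 → [-5.03125, -4.921875]

-5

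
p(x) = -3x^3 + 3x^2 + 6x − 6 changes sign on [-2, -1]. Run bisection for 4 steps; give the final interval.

[-1.4375, -1.375]

midpoint -1.5: p = 1.875 > 0 → [-1.5, -1]
midpoint -1.25: p = -2.953125 < 0 → [-1.5, -1.25]
midpoint -1.375: p = -0.779297 < 0 → [-1.5, -1.375]
midpoint -1.4375: p = 0.4856 > 0 → [-1.4375, -1.375]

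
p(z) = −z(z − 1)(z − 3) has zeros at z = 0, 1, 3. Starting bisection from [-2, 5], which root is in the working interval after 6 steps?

midpoint 1.5: p = 1.125 > 0 → [1.5, 5]
midpoint 3.25: p = -1.828125 < 0 → [1.5, 3.25]
midpoint 2.375: p = 2.041016 > 0 → [2.375, 3.25]
midpoint 2.8125: p = 0.9558 > 0 → [2.8125, 3.25]
midpoint 3.03125: p = -0.1924 < 0 → [2.8125, 3.03125]
midpoint 2.921875: p = 0.4387 > 0 → [2.921875, 3.03125]

3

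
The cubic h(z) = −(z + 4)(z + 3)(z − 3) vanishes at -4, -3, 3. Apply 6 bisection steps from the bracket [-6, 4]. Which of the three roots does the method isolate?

m = -1, h(m) = 24 (+); new bracket [-1, 4]
m = 1.5, h(m) = 37.125 (+); new bracket [1.5, 4]
m = 2.75, h(m) = 9.703125 (+); new bracket [2.75, 4]
m = 3.375, h(m) = -17.6309 (−); new bracket [2.75, 3.375]
m = 3.0625, h(m) = -2.676 (−); new bracket [2.75, 3.0625]
m = 2.90625, h(m) = 3.8241 (+); new bracket [2.90625, 3.0625]

3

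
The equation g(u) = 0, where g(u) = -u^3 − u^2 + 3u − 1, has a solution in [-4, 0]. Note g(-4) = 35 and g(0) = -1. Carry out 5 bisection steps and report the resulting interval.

midpoint -2: g = -3 < 0 → [-4, -2]
midpoint -3: g = 8 > 0 → [-3, -2]
midpoint -2.5: g = 0.875 > 0 → [-2.5, -2]
midpoint -2.25: g = -1.4219 < 0 → [-2.5, -2.25]
midpoint -2.375: g = -0.3691 < 0 → [-2.5, -2.375]

[-2.5, -2.375]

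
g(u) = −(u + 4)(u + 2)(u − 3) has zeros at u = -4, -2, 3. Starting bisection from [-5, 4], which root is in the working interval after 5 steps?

3

g(-0.5) = 18.375 > 0, so the root lies in [-0.5, 4]
g(1.75) = 26.953125 > 0, so the root lies in [1.75, 4]
g(2.875) = 4.189453 > 0, so the root lies in [2.875, 4]
g(3.4375) = -17.6931 < 0, so the root lies in [2.875, 3.4375]
g(3.15625) = -5.7655 < 0, so the root lies in [2.875, 3.15625]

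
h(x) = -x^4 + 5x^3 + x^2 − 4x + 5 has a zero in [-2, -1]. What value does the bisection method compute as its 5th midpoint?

-1.21875

x = -1.5 gives h = -8.6875, negative; keep [-1.5, -1]
x = -1.25 gives h = -0.644531, negative; keep [-1.25, -1]
x = -1.125 gives h = 2.044678, positive; keep [-1.25, -1.125]
x = -1.1875 gives h = 0.7988, positive; keep [-1.25, -1.1875]
x = -1.21875 gives h = 0.1027, positive; keep [-1.25, -1.21875]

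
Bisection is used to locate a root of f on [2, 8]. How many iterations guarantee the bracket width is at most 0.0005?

14

Width after n steps is 6/2^n. Need 2^n ≥ 6/0.0005 = 12000.
2^13 = 8192 < 12000 ≤ 2^14 = 16384, so n = 14.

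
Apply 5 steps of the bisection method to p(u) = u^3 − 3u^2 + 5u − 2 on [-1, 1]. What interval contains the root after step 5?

[0.5, 0.5625]

p(0) = -2 < 0, so the root lies in [0, 1]
p(0.5) = -0.125 < 0, so the root lies in [0.5, 1]
p(0.75) = 0.484375 > 0, so the root lies in [0.5, 0.75]
p(0.625) = 0.1973 > 0, so the root lies in [0.5, 0.625]
p(0.5625) = 0.0413 > 0, so the root lies in [0.5, 0.5625]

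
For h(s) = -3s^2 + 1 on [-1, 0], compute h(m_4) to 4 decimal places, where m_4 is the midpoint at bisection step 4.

0.0508

midpoint -0.5: h = 0.25 > 0 → [-1, -0.5]
midpoint -0.75: h = -0.6875 < 0 → [-0.75, -0.5]
midpoint -0.625: h = -0.171875 < 0 → [-0.625, -0.5]
midpoint -0.5625: h = 0.0508 > 0 → [-0.625, -0.5625]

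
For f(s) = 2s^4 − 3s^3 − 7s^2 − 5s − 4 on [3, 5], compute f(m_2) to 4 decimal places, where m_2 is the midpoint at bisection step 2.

64.2500

f(4) = 184 > 0, so the root lies in [3, 4]
f(3.5) = 64.25 > 0, so the root lies in [3, 3.5]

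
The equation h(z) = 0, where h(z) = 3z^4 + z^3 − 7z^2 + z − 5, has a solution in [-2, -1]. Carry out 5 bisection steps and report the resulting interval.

[-1.90625, -1.875]

midpoint -1.5: h = -10.4375 < 0 → [-2, -1.5]
midpoint -1.75: h = -5.410156 < 0 → [-2, -1.75]
midpoint -1.875: h = -0.997314 < 0 → [-2, -1.875]
midpoint -1.9375: h = 1.7874 > 0 → [-1.9375, -1.875]
midpoint -1.90625: h = 0.3436 > 0 → [-1.90625, -1.875]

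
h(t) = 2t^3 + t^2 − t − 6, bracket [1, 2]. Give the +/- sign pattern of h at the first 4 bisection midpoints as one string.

t = 1.5 gives h = 1.5, positive; keep [1, 1.5]
t = 1.25 gives h = -1.78125, negative; keep [1.25, 1.5]
t = 1.375 gives h = -0.285156, negative; keep [1.375, 1.5]
t = 1.4375 gives h = 0.5698, positive; keep [1.375, 1.4375]

+--+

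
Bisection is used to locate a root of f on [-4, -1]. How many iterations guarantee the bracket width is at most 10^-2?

Width after n steps is 3/2^n. Need 2^n ≥ 3/10^-2 = 300.
2^8 = 256 < 300 ≤ 2^9 = 512, so n = 9.

9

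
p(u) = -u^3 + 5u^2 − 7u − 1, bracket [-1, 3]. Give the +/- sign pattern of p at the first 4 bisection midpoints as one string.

midpoint 1: p = -4 < 0 → [-1, 1]
midpoint 0: p = -1 < 0 → [-1, 0]
midpoint -0.5: p = 3.875 > 0 → [-0.5, 0]
midpoint -0.25: p = 1.0781 > 0 → [-0.25, 0]

--++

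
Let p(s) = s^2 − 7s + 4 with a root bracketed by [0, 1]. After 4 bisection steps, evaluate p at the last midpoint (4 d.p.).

p(0.5) = 0.75 > 0, so the root lies in [0.5, 1]
p(0.75) = -0.6875 < 0, so the root lies in [0.5, 0.75]
p(0.625) = 0.015625 > 0, so the root lies in [0.625, 0.75]
p(0.6875) = -0.3398 < 0, so the root lies in [0.625, 0.6875]

-0.3398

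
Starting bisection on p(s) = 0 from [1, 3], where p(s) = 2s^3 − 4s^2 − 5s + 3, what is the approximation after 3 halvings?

m = 2, p(m) = -7 (−); new bracket [2, 3]
m = 2.5, p(m) = -3.25 (−); new bracket [2.5, 3]
m = 2.75, p(m) = 0.59375 (+); new bracket [2.5, 2.75]

2.75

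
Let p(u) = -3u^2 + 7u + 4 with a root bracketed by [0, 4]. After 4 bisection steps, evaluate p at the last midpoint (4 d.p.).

p(2) = 6 > 0, so the root lies in [2, 4]
p(3) = -2 < 0, so the root lies in [2, 3]
p(2.5) = 2.75 > 0, so the root lies in [2.5, 3]
p(2.75) = 0.5625 > 0, so the root lies in [2.75, 3]

0.5625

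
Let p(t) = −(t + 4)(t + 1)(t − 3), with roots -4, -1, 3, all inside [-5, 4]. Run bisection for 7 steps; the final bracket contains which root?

t = -0.5 gives p = 6.125, positive; keep [-0.5, 4]
t = 1.75 gives p = 19.765625, positive; keep [1.75, 4]
t = 2.875 gives p = 3.330078, positive; keep [2.875, 4]
t = 3.4375 gives p = -14.4392, negative; keep [2.875, 3.4375]
t = 3.15625 gives p = -4.6474, negative; keep [2.875, 3.15625]
t = 3.015625 gives p = -0.4402, negative; keep [2.875, 3.015625]
t = 2.9453125 gives p = 1.4985, positive; keep [2.9453125, 3.015625]

3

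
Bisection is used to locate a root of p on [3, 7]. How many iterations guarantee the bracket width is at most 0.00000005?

Width after n steps is 4/2^n. Need 2^n ≥ 4/0.00000005 = 80000000.
2^26 = 67108864 < 80000000 ≤ 2^27 = 134217728, so n = 27.

27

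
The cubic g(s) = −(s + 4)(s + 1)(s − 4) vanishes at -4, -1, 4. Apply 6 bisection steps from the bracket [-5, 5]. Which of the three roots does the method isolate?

m = 0, g(m) = 16 (+); new bracket [0, 5]
m = 2.5, g(m) = 34.125 (+); new bracket [2.5, 5]
m = 3.75, g(m) = 9.203125 (+); new bracket [3.75, 5]
m = 4.375, g(m) = -16.8809 (−); new bracket [3.75, 4.375]
m = 4.0625, g(m) = -2.551 (−); new bracket [3.75, 4.0625]
m = 3.90625, g(m) = 3.6366 (+); new bracket [3.90625, 4.0625]

4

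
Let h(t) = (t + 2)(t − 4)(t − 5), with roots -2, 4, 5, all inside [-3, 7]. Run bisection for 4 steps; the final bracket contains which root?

m = 2, h(m) = 24 (+); new bracket [-3, 2]
m = -0.5, h(m) = 37.125 (+); new bracket [-3, -0.5]
m = -1.75, h(m) = 9.703125 (+); new bracket [-3, -1.75]
m = -2.375, h(m) = -17.6309 (−); new bracket [-2.375, -1.75]

-2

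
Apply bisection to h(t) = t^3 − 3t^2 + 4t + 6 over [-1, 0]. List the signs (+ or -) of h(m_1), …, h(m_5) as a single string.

h(-0.5) = 3.125 > 0, so the root lies in [-1, -0.5]
h(-0.75) = 0.890625 > 0, so the root lies in [-1, -0.75]
h(-0.875) = -0.466797 < 0, so the root lies in [-0.875, -0.75]
h(-0.8125) = 0.2332 > 0, so the root lies in [-0.875, -0.8125]
h(-0.84375) = -0.1114 < 0, so the root lies in [-0.84375, -0.8125]

++-+-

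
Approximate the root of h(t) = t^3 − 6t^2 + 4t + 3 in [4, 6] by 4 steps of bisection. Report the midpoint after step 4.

t = 5 gives h = -2, negative; keep [5, 6]
t = 5.5 gives h = 9.875, positive; keep [5, 5.5]
t = 5.25 gives h = 3.328125, positive; keep [5, 5.25]
t = 5.125 gives h = 0.5176, positive; keep [5, 5.125]

5.125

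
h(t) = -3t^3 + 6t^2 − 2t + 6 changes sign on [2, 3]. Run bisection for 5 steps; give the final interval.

midpoint 2.5: h = -8.375 < 0 → [2, 2.5]
midpoint 2.25: h = -2.296875 < 0 → [2, 2.25]
midpoint 2.125: h = 0.056641 > 0 → [2.125, 2.25]
midpoint 2.1875: h = -1.0667 < 0 → [2.125, 2.1875]
midpoint 2.15625: h = -0.4919 < 0 → [2.125, 2.15625]

[2.125, 2.15625]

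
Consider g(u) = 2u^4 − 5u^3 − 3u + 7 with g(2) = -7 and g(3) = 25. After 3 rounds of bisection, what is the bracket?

midpoint 2.5: g = -0.5 < 0 → [2.5, 3]
midpoint 2.75: g = 9.148438 > 0 → [2.5, 2.75]
midpoint 2.625: g = 3.646973 > 0 → [2.5, 2.625]

[2.5, 2.625]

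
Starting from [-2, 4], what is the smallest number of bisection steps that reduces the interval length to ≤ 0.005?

Width after n steps is 6/2^n. Need 2^n ≥ 6/0.005 = 1200.
2^10 = 1024 < 1200 ≤ 2^11 = 2048, so n = 11.

11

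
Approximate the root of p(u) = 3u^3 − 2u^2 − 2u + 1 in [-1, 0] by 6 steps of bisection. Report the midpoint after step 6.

-0.765625

u = -0.5 gives p = 1.125, positive; keep [-1, -0.5]
u = -0.75 gives p = 0.109375, positive; keep [-1, -0.75]
u = -0.875 gives p = -0.791016, negative; keep [-0.875, -0.75]
u = -0.8125 gives p = -0.3044, negative; keep [-0.8125, -0.75]
u = -0.78125 gives p = -0.0887, negative; keep [-0.78125, -0.75]
u = -0.765625 gives p = 0.0125, positive; keep [-0.78125, -0.765625]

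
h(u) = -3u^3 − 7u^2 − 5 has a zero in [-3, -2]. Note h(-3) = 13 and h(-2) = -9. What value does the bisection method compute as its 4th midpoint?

m = -2.5, h(m) = -1.875 (−); new bracket [-3, -2.5]
m = -2.75, h(m) = 4.453125 (+); new bracket [-2.75, -2.5]
m = -2.625, h(m) = 1.029297 (+); new bracket [-2.625, -2.5]
m = -2.5625, h(m) = -0.4856 (−); new bracket [-2.625, -2.5625]

-2.5625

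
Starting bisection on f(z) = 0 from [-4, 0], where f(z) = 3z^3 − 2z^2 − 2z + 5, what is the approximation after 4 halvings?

-1.25

midpoint -2: f = -23 < 0 → [-2, 0]
midpoint -1: f = 2 > 0 → [-2, -1]
midpoint -1.5: f = -6.625 < 0 → [-1.5, -1]
midpoint -1.25: f = -1.4844 < 0 → [-1.25, -1]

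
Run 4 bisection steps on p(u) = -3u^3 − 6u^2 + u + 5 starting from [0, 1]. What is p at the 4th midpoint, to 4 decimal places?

0.2424

midpoint 0.5: p = 3.625 > 0 → [0.5, 1]
midpoint 0.75: p = 1.109375 > 0 → [0.75, 1]
midpoint 0.875: p = -0.728516 < 0 → [0.75, 0.875]
midpoint 0.8125: p = 0.2424 > 0 → [0.8125, 0.875]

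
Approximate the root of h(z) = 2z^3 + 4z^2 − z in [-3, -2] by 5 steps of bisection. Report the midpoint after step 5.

m = -2.5, h(m) = -3.75 (−); new bracket [-2.5, -2]
m = -2.25, h(m) = -0.28125 (−); new bracket [-2.25, -2]
m = -2.125, h(m) = 0.996094 (+); new bracket [-2.25, -2.125]
m = -2.1875, h(m) = 0.3931 (+); new bracket [-2.25, -2.1875]
m = -2.21875, h(m) = 0.065 (+); new bracket [-2.25, -2.21875]

-2.21875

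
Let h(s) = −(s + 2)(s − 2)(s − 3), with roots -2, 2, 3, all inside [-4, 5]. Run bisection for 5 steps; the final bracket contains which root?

-2

m = 0.5, h(m) = -9.375 (−); new bracket [-4, 0.5]
m = -1.75, h(m) = -4.453125 (−); new bracket [-4, -1.75]
m = -2.875, h(m) = 25.060547 (+); new bracket [-2.875, -1.75]
m = -2.3125, h(m) = 7.1594 (+); new bracket [-2.3125, -1.75]
m = -2.03125, h(m) = 0.6338 (+); new bracket [-2.03125, -1.75]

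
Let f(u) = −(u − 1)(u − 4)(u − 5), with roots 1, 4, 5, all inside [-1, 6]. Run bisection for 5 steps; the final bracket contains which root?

1

u = 2.5 gives f = -5.625, negative; keep [-1, 2.5]
u = 0.75 gives f = 3.453125, positive; keep [0.75, 2.5]
u = 1.625 gives f = -5.009766, negative; keep [0.75, 1.625]
u = 1.1875 gives f = -2.0105, negative; keep [0.75, 1.1875]
u = 0.96875 gives f = 0.3819, positive; keep [0.96875, 1.1875]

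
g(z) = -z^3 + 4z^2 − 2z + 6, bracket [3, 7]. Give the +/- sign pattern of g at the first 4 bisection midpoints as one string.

m = 5, g(m) = -29 (−); new bracket [3, 5]
m = 4, g(m) = -2 (−); new bracket [3, 4]
m = 3.5, g(m) = 5.125 (+); new bracket [3.5, 4]
m = 3.75, g(m) = 2.0156 (+); new bracket [3.75, 4]

--++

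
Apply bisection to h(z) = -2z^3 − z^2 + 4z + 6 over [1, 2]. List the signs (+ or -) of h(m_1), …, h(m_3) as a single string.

midpoint 1.5: h = 3 > 0 → [1.5, 2]
midpoint 1.75: h = -0.78125 < 0 → [1.5, 1.75]
midpoint 1.625: h = 1.277344 > 0 → [1.625, 1.75]

+-+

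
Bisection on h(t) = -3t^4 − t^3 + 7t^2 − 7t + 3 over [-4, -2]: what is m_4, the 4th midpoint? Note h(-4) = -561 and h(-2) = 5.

-2.125

t = -3 gives h = -129, negative; keep [-3, -2]
t = -2.5 gives h = -37.3125, negative; keep [-2.5, -2]
t = -2.25 gives h = -11.308594, negative; keep [-2.25, -2]
t = -2.125 gives h = -2.0925, negative; keep [-2.125, -2]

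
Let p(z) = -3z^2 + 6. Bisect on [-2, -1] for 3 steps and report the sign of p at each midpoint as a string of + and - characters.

z = -1.5 gives p = -0.75, negative; keep [-1.5, -1]
z = -1.25 gives p = 1.3125, positive; keep [-1.5, -1.25]
z = -1.375 gives p = 0.328125, positive; keep [-1.5, -1.375]

-++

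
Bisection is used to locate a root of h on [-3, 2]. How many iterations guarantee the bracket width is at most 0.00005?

17

Width after n steps is 5/2^n. Need 2^n ≥ 5/0.00005 = 100000.
2^16 = 65536 < 100000 ≤ 2^17 = 131072, so n = 17.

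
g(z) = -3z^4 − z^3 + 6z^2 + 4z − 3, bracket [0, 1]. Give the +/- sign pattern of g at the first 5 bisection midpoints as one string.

+----

midpoint 0.5: g = 0.1875 > 0 → [0, 0.5]
midpoint 0.25: g = -1.652344 < 0 → [0.25, 0.5]
midpoint 0.375: g = -0.768311 < 0 → [0.375, 0.5]
midpoint 0.4375: g = -0.2952 < 0 → [0.4375, 0.5]
midpoint 0.46875: g = -0.0545 < 0 → [0.46875, 0.5]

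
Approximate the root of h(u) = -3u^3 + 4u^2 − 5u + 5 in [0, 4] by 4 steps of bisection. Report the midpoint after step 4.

1.25

h(2) = -13 < 0, so the root lies in [0, 2]
h(1) = 1 > 0, so the root lies in [1, 2]
h(1.5) = -3.625 < 0, so the root lies in [1, 1.5]
h(1.25) = -0.8594 < 0, so the root lies in [1, 1.25]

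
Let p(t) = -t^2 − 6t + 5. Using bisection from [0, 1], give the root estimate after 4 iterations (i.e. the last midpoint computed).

p(0.5) = 1.75 > 0, so the root lies in [0.5, 1]
p(0.75) = -0.0625 < 0, so the root lies in [0.5, 0.75]
p(0.625) = 0.859375 > 0, so the root lies in [0.625, 0.75]
p(0.6875) = 0.4023 > 0, so the root lies in [0.6875, 0.75]

0.6875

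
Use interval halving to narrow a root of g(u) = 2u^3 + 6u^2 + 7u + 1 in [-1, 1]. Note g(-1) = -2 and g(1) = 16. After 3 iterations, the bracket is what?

midpoint 0: g = 1 > 0 → [-1, 0]
midpoint -0.5: g = -1.25 < 0 → [-0.5, 0]
midpoint -0.25: g = -0.40625 < 0 → [-0.25, 0]

[-0.25, 0]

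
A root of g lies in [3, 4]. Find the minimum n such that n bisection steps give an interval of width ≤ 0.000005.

Width after n steps is 1/2^n. Need 2^n ≥ 1/0.000005 = 200000.
2^17 = 131072 < 200000 ≤ 2^18 = 262144, so n = 18.

18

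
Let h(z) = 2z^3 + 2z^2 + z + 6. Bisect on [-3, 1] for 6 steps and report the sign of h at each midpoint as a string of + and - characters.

h(-1) = 5 > 0, so the root lies in [-3, -1]
h(-2) = -4 < 0, so the root lies in [-2, -1]
h(-1.5) = 2.25 > 0, so the root lies in [-2, -1.5]
h(-1.75) = -0.3438 < 0, so the root lies in [-1.75, -1.5]
h(-1.625) = 1.0742 > 0, so the root lies in [-1.75, -1.625]
h(-1.6875) = 0.397 > 0, so the root lies in [-1.75, -1.6875]

+-+-++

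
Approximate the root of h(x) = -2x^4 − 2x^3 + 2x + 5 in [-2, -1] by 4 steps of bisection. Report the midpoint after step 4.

m = -1.5, h(m) = -1.375 (−); new bracket [-1.5, -1]
m = -1.25, h(m) = 1.523438 (+); new bracket [-1.5, -1.25]
m = -1.375, h(m) = 0.300293 (+); new bracket [-1.5, -1.375]
m = -1.4375, h(m) = -0.4742 (−); new bracket [-1.4375, -1.375]

-1.4375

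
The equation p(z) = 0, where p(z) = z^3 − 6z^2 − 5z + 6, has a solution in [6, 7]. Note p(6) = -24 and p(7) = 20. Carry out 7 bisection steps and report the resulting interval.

[6.6171875, 6.625]

p(6.5) = -5.375 < 0, so the root lies in [6.5, 7]
p(6.75) = 6.421875 > 0, so the root lies in [6.5, 6.75]
p(6.625) = 0.306641 > 0, so the root lies in [6.5, 6.625]
p(6.5625) = -2.5876 < 0, so the root lies in [6.5625, 6.625]
p(6.59375) = -1.154 < 0, so the root lies in [6.59375, 6.625]
p(6.609375) = -0.427 < 0, so the root lies in [6.609375, 6.625]
p(6.6171875) = -0.061 < 0, so the root lies in [6.6171875, 6.625]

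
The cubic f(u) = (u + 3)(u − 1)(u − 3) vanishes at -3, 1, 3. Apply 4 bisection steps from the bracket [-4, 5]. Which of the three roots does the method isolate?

u = 0.5 gives f = 4.375, positive; keep [-4, 0.5]
u = -1.75 gives f = 16.328125, positive; keep [-4, -1.75]
u = -2.875 gives f = 2.845703, positive; keep [-4, -2.875]
u = -3.4375 gives f = -12.4978, negative; keep [-3.4375, -2.875]

-3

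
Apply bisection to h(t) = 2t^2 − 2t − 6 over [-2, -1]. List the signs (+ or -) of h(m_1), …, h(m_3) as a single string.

+-+

h(-1.5) = 1.5 > 0, so the root lies in [-1.5, -1]
h(-1.25) = -0.375 < 0, so the root lies in [-1.5, -1.25]
h(-1.375) = 0.53125 > 0, so the root lies in [-1.375, -1.25]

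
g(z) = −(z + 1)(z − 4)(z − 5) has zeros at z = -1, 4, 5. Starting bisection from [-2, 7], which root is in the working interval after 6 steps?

-1

g(2.5) = -13.125 < 0, so the root lies in [-2, 2.5]
g(0.25) = -22.265625 < 0, so the root lies in [-2, 0.25]
g(-0.875) = -3.580078 < 0, so the root lies in [-2, -0.875]
g(-1.4375) = 15.3142 > 0, so the root lies in [-1.4375, -0.875]
g(-1.15625) = 4.9599 > 0, so the root lies in [-1.15625, -0.875]
g(-1.015625) = 0.4714 > 0, so the root lies in [-1.015625, -0.875]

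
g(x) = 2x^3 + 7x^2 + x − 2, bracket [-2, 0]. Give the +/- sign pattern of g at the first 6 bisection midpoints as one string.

+-+--+

m = -1, g(m) = 2 (+); new bracket [-1, 0]
m = -0.5, g(m) = -1 (−); new bracket [-1, -0.5]
m = -0.75, g(m) = 0.34375 (+); new bracket [-0.75, -0.5]
m = -0.625, g(m) = -0.3789 (−); new bracket [-0.75, -0.625]
m = -0.6875, g(m) = -0.0288 (−); new bracket [-0.75, -0.6875]
m = -0.71875, g(m) = 0.1548 (+); new bracket [-0.71875, -0.6875]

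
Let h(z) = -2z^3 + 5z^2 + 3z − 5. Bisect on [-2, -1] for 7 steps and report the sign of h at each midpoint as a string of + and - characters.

m = -1.5, h(m) = 8.5 (+); new bracket [-1.5, -1]
m = -1.25, h(m) = 2.96875 (+); new bracket [-1.25, -1]
m = -1.125, h(m) = 0.800781 (+); new bracket [-1.125, -1]
m = -1.0625, h(m) = -0.144 (−); new bracket [-1.125, -1.0625]
m = -1.09375, h(m) = 0.3171 (+); new bracket [-1.09375, -1.0625]
m = -1.078125, h(m) = 0.0837 (+); new bracket [-1.078125, -1.0625]
m = -1.0703125, h(m) = -0.0309 (−); new bracket [-1.078125, -1.0703125]

+++-++-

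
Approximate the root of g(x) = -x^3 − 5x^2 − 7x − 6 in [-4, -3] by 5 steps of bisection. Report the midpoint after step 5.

x = -3.5 gives g = 0.125, positive; keep [-3.5, -3]
x = -3.25 gives g = -1.734375, negative; keep [-3.5, -3.25]
x = -3.375 gives g = -0.884766, negative; keep [-3.5, -3.375]
x = -3.4375 gives g = -0.4006, negative; keep [-3.5, -3.4375]
x = -3.46875 gives g = -0.1431, negative; keep [-3.5, -3.46875]

-3.46875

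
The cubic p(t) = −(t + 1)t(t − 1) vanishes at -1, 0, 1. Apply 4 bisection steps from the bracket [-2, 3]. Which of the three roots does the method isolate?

1

midpoint 0.5: p = 0.375 > 0 → [0.5, 3]
midpoint 1.75: p = -3.609375 < 0 → [0.5, 1.75]
midpoint 1.125: p = -0.298828 < 0 → [0.5, 1.125]
midpoint 0.8125: p = 0.2761 > 0 → [0.8125, 1.125]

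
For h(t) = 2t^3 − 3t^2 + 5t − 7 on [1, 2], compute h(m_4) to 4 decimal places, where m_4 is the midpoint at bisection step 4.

-0.0708

midpoint 1.5: h = 0.5 > 0 → [1, 1.5]
midpoint 1.25: h = -1.53125 < 0 → [1.25, 1.5]
midpoint 1.375: h = -0.597656 < 0 → [1.375, 1.5]
midpoint 1.4375: h = -0.0708 < 0 → [1.4375, 1.5]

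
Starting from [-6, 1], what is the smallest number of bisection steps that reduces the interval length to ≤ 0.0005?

14

Width after n steps is 7/2^n. Need 2^n ≥ 7/0.0005 = 14000.
2^13 = 8192 < 14000 ≤ 2^14 = 16384, so n = 14.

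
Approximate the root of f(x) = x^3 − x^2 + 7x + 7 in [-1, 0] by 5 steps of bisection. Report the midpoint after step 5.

m = -0.5, f(m) = 3.125 (+); new bracket [-1, -0.5]
m = -0.75, f(m) = 0.765625 (+); new bracket [-1, -0.75]
m = -0.875, f(m) = -0.560547 (−); new bracket [-0.875, -0.75]
m = -0.8125, f(m) = 0.116 (+); new bracket [-0.875, -0.8125]
m = -0.84375, f(m) = -0.2188 (−); new bracket [-0.84375, -0.8125]

-0.84375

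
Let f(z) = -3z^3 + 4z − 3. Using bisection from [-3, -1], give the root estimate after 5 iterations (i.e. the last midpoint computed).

m = -2, f(m) = 13 (+); new bracket [-2, -1]
m = -1.5, f(m) = 1.125 (+); new bracket [-1.5, -1]
m = -1.25, f(m) = -2.140625 (−); new bracket [-1.5, -1.25]
m = -1.375, f(m) = -0.7012 (−); new bracket [-1.5, -1.375]
m = -1.4375, f(m) = 0.1614 (+); new bracket [-1.4375, -1.375]

-1.4375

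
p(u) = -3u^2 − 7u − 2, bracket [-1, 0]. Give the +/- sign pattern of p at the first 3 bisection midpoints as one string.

+-+

p(-0.5) = 0.75 > 0, so the root lies in [-0.5, 0]
p(-0.25) = -0.4375 < 0, so the root lies in [-0.5, -0.25]
p(-0.375) = 0.203125 > 0, so the root lies in [-0.375, -0.25]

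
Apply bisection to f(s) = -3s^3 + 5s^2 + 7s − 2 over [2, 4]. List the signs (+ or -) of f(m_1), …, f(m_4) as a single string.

--++

s = 3 gives f = -17, negative; keep [2, 3]
s = 2.5 gives f = -0.125, negative; keep [2, 2.5]
s = 2.25 gives f = 4.890625, positive; keep [2.25, 2.5]
s = 2.375 gives f = 2.6387, positive; keep [2.375, 2.5]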